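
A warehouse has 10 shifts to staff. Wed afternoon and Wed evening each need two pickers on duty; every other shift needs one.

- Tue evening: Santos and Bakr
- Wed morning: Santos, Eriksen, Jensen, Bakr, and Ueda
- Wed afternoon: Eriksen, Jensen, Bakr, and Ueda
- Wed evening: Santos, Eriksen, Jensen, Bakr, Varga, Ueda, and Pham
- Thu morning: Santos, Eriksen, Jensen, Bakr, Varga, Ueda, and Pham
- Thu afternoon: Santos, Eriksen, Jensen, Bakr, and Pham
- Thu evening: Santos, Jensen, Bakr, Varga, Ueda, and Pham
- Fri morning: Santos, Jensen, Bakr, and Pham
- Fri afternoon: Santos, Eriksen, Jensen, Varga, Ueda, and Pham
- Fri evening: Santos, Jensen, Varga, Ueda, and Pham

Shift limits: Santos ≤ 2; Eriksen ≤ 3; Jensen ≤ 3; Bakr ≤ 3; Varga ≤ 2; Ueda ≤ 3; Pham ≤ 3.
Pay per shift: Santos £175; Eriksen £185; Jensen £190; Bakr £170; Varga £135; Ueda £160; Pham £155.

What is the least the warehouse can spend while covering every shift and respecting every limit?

Picking the cheapest available picker for each shift independently would cost £1800, but that ignores the shift limits.
An optimal schedule: Tue evening→Bakr, Wed morning→Ueda, Wed afternoon→Ueda+Bakr, Wed evening→Bakr+Santos, Thu morning→Ueda, Thu afternoon→Pham, Thu evening→Varga, Fri morning→Pham, Fri afternoon→Pham, Fri evening→Varga.
Total: 170 + 160 + 160 + 170 + 170 + 175 + 160 + 155 + 135 + 155 + 155 + 135 = £1900.

£1900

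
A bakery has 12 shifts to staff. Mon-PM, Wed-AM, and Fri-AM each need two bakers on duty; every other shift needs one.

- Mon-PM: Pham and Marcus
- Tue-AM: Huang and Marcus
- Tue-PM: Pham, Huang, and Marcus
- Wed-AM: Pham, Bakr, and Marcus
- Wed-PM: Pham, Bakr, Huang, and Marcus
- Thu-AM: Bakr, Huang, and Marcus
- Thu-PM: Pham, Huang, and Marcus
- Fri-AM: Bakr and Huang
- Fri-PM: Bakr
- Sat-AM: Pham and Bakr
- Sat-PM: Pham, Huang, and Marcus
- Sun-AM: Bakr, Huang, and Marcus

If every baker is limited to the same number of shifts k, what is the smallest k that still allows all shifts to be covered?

4

With 4 bakers and 15 worker-slots to fill, someone must work at least ⌈15/4⌉ = 4 shifts, so k ≥ 4.
k = 4 works: Mon-PM→Pham+Marcus, Tue-AM→Huang, Tue-PM→Pham, Wed-AM→Pham+Bakr, Wed-PM→Marcus, Thu-AM→Bakr, Thu-PM→Huang, Fri-AM→Bakr+Huang, Fri-PM→Bakr, Sat-AM→Pham, Sat-PM→Huang, Sun-AM→Marcus.
Loads: Pham 4, Bakr 4, Huang 4, Marcus 3 — all ≤ 4.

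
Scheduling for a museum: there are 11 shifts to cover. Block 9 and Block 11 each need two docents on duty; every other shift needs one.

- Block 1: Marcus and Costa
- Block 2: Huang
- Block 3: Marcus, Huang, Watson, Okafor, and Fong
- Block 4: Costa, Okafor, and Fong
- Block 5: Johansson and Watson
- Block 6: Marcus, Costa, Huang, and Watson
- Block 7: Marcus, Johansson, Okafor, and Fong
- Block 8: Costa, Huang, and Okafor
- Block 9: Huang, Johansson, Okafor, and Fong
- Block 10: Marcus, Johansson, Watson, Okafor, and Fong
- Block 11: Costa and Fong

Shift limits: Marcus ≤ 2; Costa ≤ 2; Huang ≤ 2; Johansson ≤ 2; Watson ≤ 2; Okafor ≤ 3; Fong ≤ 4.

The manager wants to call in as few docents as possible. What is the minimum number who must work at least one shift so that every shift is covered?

5

13 slots to fill and no one can take more than 4, so at least ⌈13/4⌉ = 4 docents are needed.
Any 4 docents together have capacity at most 4+3+2+2 = 11 < 13 slots, so 4 can never suffice.
Costa, Huang, Johansson, Okafor, and Fong alone can cover everything: Block 1→Costa, Block 2→Huang, Block 3→Okafor, Block 4→Okafor, Block 5→Johansson, Block 6→Huang, Block 7→Fong, Block 8→Okafor, Block 9→Johansson+Fong, Block 10→Fong, Block 11→Costa+Fong.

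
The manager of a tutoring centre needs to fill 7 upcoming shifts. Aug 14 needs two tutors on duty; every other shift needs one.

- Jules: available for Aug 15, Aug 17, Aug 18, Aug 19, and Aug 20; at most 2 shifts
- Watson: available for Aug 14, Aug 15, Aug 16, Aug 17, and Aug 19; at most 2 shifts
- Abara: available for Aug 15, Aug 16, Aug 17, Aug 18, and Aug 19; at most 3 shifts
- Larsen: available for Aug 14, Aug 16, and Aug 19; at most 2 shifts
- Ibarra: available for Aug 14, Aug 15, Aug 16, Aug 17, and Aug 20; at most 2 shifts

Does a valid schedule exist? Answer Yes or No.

Yes

One valid schedule: Aug 14→Watson+Larsen, Aug 15→Watson, Aug 16→Abara, Aug 17→Abara, Aug 18→Jules, Aug 19→Abara, Aug 20→Jules.
Loads: Jules 2/2, Watson 2/2, Abara 3/3, Larsen 1/2, Ibarra 0/2 — all within limits.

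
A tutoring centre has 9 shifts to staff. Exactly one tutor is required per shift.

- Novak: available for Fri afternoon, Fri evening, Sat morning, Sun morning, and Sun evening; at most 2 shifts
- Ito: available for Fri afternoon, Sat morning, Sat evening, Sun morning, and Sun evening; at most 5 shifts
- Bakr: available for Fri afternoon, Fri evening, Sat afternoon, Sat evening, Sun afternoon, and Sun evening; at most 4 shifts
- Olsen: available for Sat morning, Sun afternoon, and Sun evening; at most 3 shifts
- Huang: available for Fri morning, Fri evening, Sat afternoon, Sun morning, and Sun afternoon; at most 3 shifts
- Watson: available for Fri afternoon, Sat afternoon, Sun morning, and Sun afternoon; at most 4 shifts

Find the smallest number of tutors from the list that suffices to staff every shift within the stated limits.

9 slots to fill and no one can take more than 5, so at least ⌈9/5⌉ = 2 tutors are needed.
No set of 2 tutors can cover every shift (each such set leaves at least one shift with no one available or exceeds a cap).
Novak, Ito, and Huang alone can cover everything: Fri morning→Huang, Fri afternoon→Novak, Fri evening→Novak, Sat morning→Ito, Sat afternoon→Huang, Sat evening→Ito, Sun morning→Ito, Sun afternoon→Huang, Sun evening→Ito.

3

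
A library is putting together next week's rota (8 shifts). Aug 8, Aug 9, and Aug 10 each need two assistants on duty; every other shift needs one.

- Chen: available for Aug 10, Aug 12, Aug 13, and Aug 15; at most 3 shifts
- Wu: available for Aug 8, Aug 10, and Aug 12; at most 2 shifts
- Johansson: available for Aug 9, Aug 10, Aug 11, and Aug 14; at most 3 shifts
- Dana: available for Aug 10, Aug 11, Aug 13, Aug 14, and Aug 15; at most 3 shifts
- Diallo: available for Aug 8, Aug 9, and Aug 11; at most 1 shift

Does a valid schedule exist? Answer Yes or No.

Total capacity is 12 and 11 slots are needed, so capacity alone doesn't rule it out.
Shifts {Aug 8, Aug 9} need 4 worker-slots in total, but the assistants available for any of those shifts (Wu, Johansson, and Diallo) can supply at most 3 among them. So no valid schedule exists.

No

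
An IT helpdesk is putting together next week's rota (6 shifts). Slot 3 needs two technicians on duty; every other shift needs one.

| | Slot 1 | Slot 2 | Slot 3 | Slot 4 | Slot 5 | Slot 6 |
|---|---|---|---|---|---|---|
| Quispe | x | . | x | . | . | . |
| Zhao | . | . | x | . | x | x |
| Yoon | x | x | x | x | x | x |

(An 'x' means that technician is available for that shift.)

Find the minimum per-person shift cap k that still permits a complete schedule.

With 3 technicians and 7 worker-slots to fill, someone must work at least ⌈7/3⌉ = 3 shifts, so k ≥ 3.
k = 3 works: Slot 1→Quispe, Slot 2→Yoon, Slot 3→Quispe+Zhao, Slot 4→Yoon, Slot 5→Zhao, Slot 6→Zhao.
Loads: Quispe 2, Zhao 3, Yoon 2 — all ≤ 3.

3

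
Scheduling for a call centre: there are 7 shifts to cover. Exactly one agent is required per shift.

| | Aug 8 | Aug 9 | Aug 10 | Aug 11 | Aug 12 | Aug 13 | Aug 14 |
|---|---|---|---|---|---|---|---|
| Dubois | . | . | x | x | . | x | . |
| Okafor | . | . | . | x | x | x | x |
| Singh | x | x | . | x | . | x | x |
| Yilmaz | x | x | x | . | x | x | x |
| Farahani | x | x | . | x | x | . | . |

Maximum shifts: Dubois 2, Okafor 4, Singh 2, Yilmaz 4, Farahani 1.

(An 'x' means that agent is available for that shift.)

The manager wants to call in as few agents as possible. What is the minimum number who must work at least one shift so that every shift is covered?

7 slots to fill and no one can take more than 4, so at least ⌈7/4⌉ = 2 agents are needed.
Okafor and Yilmaz alone can cover everything: Aug 8→Yilmaz, Aug 9→Yilmaz, Aug 10→Yilmaz, Aug 11→Okafor, Aug 12→Okafor, Aug 13→Okafor, Aug 14→Okafor.

2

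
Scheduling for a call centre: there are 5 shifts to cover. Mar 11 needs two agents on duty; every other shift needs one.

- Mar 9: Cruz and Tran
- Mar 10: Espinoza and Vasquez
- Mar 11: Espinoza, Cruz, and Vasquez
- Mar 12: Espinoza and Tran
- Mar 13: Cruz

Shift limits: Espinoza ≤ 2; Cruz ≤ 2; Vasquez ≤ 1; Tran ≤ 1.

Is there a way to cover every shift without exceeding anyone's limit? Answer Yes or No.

Mar 13 can only be covered by Cruz, so that assignment is forced.
One valid schedule: Mar 9→Cruz, Mar 10→Espinoza, Mar 11→Espinoza+Vasquez, Mar 12→Tran, Mar 13→Cruz.
Loads: Espinoza 2/2, Cruz 2/2, Vasquez 1/1, Tran 1/1 — all within limits.

Yes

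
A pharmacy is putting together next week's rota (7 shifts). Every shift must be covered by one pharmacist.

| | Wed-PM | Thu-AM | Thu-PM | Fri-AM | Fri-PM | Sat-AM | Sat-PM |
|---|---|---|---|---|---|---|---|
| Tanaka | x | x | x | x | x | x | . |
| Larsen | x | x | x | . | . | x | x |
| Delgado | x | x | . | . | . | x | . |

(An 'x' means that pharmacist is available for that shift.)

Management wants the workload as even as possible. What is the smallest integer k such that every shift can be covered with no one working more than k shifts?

3

With 3 pharmacists and 7 worker-slots to fill, someone must work at least ⌈7/3⌉ = 3 shifts, so k ≥ 3.
k = 3 works: Wed-PM→Larsen, Thu-AM→Larsen, Thu-PM→Tanaka, Fri-AM→Tanaka, Fri-PM→Tanaka, Sat-AM→Delgado, Sat-PM→Larsen.
Loads: Tanaka 3, Larsen 3, Delgado 1 — all ≤ 3.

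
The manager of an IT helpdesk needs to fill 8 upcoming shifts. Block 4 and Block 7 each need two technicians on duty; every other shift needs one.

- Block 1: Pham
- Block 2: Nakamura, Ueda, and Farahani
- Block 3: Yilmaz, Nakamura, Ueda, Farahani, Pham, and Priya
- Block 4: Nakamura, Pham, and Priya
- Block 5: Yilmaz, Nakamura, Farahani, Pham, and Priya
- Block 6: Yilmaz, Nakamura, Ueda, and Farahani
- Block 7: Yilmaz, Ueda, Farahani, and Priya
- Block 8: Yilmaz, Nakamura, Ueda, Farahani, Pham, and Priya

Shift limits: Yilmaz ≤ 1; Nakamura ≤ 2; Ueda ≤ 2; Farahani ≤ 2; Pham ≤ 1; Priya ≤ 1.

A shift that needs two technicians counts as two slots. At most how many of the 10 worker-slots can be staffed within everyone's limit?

Total capacity across all technicians is 1+2+2+2+1+1 = 9, and 10 slots are needed, so at most 9 can be filled.
An assignment achieving 9: Block 1→Pham, Block 2→Nakamura, Block 3→Ueda, Block 4→Nakamura+Priya, Block 5→Farahani, Block 6→Yilmaz, Block 7→Ueda+Farahani.
Loads: Yilmaz 1/1, Nakamura 2/2, Ueda 2/2, Farahani 2/2, Pham 1/1, Priya 1/1.

9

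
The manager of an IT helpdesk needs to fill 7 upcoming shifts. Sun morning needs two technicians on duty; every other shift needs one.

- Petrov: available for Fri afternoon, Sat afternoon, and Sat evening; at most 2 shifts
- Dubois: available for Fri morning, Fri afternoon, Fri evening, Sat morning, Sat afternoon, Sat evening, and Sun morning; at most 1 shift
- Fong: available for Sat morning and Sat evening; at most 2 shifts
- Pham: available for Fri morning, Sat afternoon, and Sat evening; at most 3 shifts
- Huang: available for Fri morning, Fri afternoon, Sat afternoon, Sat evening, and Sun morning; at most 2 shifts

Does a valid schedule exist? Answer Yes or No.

No

Total capacity is 10 and 8 slots are needed, so capacity alone doesn't rule it out.
Shifts {Fri evening, Sun morning} need 3 worker-slots in total, but the technicians available for any of those shifts (Dubois and Huang) can supply at most 2 among them. So no valid schedule exists.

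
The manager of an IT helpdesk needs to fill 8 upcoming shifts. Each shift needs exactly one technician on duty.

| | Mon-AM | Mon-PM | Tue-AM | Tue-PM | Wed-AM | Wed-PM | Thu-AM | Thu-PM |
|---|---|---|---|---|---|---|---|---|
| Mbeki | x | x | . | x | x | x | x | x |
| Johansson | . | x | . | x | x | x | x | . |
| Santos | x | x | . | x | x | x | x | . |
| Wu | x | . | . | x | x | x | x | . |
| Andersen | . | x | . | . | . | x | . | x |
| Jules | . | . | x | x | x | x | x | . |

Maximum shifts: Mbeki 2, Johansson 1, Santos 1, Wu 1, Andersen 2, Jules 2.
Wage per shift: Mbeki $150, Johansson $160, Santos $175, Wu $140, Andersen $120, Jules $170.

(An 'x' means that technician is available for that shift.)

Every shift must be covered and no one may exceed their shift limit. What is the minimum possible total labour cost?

Tue-AM can only be covered by Jules, so that assignment is forced.
Picking the cheapest available technician for each shift independently would cost $1090, but that ignores the shift limits.
An optimal schedule: Mon-AM→Wu, Mon-PM→Andersen, Tue-AM→Jules, Tue-PM→Mbeki, Wed-AM→Mbeki, Wed-PM→Jules, Thu-AM→Johansson, Thu-PM→Andersen.
Total: 140 + 120 + 170 + 150 + 150 + 170 + 160 + 120 = $1180.

$1180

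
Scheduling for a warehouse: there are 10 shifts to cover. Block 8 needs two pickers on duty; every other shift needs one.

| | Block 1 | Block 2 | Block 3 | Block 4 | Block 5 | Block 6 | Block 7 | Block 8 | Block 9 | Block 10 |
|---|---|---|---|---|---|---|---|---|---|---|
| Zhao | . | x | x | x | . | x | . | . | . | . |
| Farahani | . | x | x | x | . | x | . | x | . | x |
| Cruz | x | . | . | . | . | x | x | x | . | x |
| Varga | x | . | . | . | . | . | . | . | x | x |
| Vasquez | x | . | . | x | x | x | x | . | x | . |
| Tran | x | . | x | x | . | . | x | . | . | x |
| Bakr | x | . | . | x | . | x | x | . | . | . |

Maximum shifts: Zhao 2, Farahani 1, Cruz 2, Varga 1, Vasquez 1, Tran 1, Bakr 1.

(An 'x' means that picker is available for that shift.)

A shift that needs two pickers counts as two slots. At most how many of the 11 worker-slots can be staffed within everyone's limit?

Total capacity across all pickers is 2+1+2+1+1+1+1 = 9, and 11 slots are needed, so at most 9 can be filled.
An assignment achieving 9: Block 1→Bakr, Block 2→Zhao, Block 3→Zhao, Block 5→Vasquez, Block 7→Cruz, Block 8→Farahani+Cruz, Block 9→Varga, Block 10→Tran.
Loads: Zhao 2/2, Farahani 1/1, Cruz 2/2, Varga 1/1, Vasquez 1/1, Tran 1/1, Bakr 1/1.

9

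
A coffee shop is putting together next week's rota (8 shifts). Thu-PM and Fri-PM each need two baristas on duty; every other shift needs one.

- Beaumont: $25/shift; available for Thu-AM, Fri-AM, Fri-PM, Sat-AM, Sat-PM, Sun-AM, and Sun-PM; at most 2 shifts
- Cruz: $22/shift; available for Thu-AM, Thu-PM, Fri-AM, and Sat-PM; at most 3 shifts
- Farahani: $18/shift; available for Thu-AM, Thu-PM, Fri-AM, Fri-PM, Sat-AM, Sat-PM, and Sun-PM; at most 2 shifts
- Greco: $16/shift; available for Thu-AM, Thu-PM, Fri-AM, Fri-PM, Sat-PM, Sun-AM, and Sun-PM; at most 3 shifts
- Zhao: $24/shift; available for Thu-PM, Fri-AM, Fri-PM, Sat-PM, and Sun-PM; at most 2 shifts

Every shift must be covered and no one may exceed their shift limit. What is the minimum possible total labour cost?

Picking the cheapest available barista for each shift independently would cost $166, but that ignores the shift limits.
An optimal schedule: Thu-AM→Greco, Thu-PM→Cruz+Zhao, Fri-AM→Cruz, Fri-PM→Farahani+Zhao, Sat-AM→Farahani, Sat-PM→Cruz, Sun-AM→Greco, Sun-PM→Greco.
Total: 16 + 22 + 24 + 22 + 18 + 24 + 18 + 22 + 16 + 16 = $198.

$198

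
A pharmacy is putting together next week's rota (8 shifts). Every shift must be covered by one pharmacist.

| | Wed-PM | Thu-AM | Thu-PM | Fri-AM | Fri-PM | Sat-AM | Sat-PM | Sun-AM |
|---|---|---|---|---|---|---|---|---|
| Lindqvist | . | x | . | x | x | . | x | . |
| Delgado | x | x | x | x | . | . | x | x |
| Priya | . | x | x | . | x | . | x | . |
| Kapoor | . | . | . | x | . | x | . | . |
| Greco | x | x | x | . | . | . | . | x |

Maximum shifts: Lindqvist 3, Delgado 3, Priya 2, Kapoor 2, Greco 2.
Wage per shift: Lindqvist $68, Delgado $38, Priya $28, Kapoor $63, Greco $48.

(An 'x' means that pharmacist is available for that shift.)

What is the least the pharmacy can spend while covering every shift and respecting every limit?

Sat-AM can only be covered by Kapoor, so that assignment is forced.
Picking the cheapest available pharmacist for each shift independently would cost $289, but that ignores the shift limits.
An optimal schedule: Wed-PM→Delgado, Thu-AM→Greco, Thu-PM→Greco, Fri-AM→Delgado, Fri-PM→Priya, Sat-AM→Kapoor, Sat-PM→Priya, Sun-AM→Delgado.
Total: 38 + 48 + 48 + 38 + 28 + 63 + 28 + 38 = $329.

$329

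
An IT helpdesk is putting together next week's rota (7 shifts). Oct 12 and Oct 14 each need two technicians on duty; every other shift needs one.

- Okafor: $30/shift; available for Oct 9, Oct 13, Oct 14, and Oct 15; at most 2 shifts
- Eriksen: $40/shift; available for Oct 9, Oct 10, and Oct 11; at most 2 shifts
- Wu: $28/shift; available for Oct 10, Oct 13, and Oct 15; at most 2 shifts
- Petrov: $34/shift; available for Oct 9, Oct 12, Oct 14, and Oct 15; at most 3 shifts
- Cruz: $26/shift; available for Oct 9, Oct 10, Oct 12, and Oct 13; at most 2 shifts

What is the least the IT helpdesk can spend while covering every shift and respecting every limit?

$276

Oct 11 can only be covered by Eriksen, so that assignment is forced.
Oct 12 can only be covered by Petrov and Cruz, so that assignment is forced.
Oct 14 can only be covered by Okafor and Petrov, so that assignment is forced.
Picking the cheapest available technician for each shift independently would cost $270, but that ignores the shift limits.
An optimal schedule: Oct 9→Okafor, Oct 10→Cruz, Oct 11→Eriksen, Oct 12→Cruz+Petrov, Oct 13→Wu, Oct 14→Okafor+Petrov, Oct 15→Wu.
Total: 30 + 26 + 40 + 26 + 34 + 28 + 30 + 34 + 28 = $276.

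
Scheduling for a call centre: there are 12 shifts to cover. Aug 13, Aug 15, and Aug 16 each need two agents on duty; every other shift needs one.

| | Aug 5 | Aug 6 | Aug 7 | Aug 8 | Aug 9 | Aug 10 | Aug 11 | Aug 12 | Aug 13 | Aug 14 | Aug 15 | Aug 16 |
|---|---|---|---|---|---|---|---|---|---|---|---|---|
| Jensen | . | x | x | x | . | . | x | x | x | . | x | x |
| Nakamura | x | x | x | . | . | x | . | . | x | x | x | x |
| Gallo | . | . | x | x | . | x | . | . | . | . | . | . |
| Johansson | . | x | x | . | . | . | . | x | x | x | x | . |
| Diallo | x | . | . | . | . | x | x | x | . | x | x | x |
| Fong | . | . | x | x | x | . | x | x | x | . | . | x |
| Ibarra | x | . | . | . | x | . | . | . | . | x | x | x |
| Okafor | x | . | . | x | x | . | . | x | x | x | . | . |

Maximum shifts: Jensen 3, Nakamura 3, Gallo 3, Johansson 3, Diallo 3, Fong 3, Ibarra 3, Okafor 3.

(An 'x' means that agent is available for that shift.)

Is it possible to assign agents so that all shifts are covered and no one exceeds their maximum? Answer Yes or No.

Yes

One valid schedule: Aug 5→Nakamura, Aug 6→Jensen, Aug 7→Nakamura, Aug 8→Jensen, Aug 9→Fong, Aug 10→Nakamura, Aug 11→Jensen, Aug 12→Johansson, Aug 13→Johansson+Fong, Aug 14→Johansson, Aug 15→Diallo+Ibarra, Aug 16→Diallo+Fong.
Loads: Jensen 3/3, Nakamura 3/3, Gallo 0/3, Johansson 3/3, Diallo 2/3, Fong 3/3, Ibarra 1/3, Okafor 0/3 — all within limits.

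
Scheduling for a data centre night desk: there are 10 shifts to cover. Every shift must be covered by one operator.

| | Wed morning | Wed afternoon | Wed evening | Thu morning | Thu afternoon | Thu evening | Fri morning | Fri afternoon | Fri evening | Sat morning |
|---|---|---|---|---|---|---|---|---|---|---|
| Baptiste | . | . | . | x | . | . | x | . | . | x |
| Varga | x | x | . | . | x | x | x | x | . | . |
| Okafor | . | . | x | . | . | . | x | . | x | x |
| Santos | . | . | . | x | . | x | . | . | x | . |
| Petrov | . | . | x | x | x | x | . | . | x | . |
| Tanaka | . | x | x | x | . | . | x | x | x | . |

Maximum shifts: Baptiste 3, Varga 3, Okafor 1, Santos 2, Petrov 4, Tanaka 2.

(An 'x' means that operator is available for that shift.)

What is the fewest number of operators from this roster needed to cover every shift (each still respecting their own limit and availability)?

10 slots to fill and no one can take more than 4, so at least ⌈10/4⌉ = 3 operators are needed.
Baptiste, Varga, and Petrov alone can cover everything: Wed morning→Varga, Wed afternoon→Varga, Wed evening→Petrov, Thu morning→Baptiste, Thu afternoon→Petrov, Thu evening→Petrov, Fri morning→Baptiste, Fri afternoon→Varga, Fri evening→Petrov, Sat morning→Baptiste.

3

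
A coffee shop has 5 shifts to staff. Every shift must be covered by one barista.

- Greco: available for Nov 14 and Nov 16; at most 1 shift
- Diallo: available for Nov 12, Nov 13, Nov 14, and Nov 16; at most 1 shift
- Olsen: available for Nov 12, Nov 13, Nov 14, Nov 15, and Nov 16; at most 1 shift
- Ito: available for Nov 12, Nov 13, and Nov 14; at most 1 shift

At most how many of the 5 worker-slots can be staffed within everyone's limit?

4

Total capacity across all baristas is 1+1+1+1 = 4, and 5 slots are needed, so at most 4 can be filled.
An assignment achieving 4: Nov 12→Diallo, Nov 13→Ito, Nov 15→Olsen, Nov 16→Greco.
Loads: Greco 1/1, Diallo 1/1, Olsen 1/1, Ito 1/1.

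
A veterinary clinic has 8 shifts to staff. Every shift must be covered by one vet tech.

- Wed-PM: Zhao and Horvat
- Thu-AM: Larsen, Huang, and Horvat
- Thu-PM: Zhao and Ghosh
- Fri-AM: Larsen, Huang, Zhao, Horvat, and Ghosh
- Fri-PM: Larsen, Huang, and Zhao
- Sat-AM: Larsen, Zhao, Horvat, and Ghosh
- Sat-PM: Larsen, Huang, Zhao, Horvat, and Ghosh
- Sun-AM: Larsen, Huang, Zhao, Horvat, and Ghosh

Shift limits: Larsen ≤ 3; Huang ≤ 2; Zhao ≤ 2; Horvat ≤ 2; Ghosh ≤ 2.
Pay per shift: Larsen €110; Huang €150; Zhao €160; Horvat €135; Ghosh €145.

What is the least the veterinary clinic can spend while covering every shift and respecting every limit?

Picking the cheapest available vet tech for each shift independently would cost €940, but that ignores the shift limits.
An optimal schedule: Wed-PM→Horvat, Thu-AM→Larsen, Thu-PM→Ghosh, Fri-AM→Horvat, Fri-PM→Larsen, Sat-AM→Larsen, Sat-PM→Ghosh, Sun-AM→Huang.
Total: 135 + 110 + 145 + 135 + 110 + 110 + 145 + 150 = €1040.

€1040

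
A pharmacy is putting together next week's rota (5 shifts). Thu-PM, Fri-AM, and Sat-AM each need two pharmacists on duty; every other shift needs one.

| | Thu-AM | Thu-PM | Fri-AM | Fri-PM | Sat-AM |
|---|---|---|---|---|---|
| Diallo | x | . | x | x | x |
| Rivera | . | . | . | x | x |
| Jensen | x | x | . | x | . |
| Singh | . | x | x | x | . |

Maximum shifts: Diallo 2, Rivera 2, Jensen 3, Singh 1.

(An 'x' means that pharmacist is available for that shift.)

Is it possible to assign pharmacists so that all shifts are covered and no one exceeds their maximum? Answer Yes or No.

Total capacity is 8 and 8 slots are needed, so capacity alone doesn't rule it out.
Shifts {Thu-PM, Fri-AM} need 4 worker-slots in total, but the pharmacists available for any of those shifts (Diallo, Jensen, and Singh) can supply at most 3 among them. So no valid schedule exists.

No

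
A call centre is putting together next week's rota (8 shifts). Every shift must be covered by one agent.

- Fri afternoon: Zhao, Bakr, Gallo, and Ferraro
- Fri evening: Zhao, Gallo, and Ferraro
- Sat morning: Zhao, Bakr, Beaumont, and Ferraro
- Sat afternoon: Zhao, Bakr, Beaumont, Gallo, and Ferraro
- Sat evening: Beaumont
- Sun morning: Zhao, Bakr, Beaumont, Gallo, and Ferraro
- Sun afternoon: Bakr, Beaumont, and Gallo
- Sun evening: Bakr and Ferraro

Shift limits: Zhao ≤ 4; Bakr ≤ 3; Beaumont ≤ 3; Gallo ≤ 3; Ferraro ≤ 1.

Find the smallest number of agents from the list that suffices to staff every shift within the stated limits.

3

8 slots to fill and no one can take more than 4, so at least ⌈8/4⌉ = 2 agents are needed.
Any 2 agents together have capacity at most 4+3 = 7 < 8 slots, so 2 can never suffice.
Zhao, Bakr, and Beaumont alone can cover everything: Fri afternoon→Zhao, Fri evening→Zhao, Sat morning→Zhao, Sat afternoon→Zhao, Sat evening→Beaumont, Sun morning→Bakr, Sun afternoon→Bakr, Sun evening→Bakr.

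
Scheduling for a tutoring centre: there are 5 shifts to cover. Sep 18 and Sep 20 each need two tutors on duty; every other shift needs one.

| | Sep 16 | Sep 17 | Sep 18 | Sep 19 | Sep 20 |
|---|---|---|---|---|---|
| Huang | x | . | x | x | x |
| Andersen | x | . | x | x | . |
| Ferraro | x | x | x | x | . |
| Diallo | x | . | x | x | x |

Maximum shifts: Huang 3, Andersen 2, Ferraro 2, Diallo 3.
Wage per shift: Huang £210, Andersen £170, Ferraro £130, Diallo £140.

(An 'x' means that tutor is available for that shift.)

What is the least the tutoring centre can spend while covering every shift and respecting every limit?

£1060

Sep 17 can only be covered by Ferraro, so that assignment is forced.
Sep 20 can only be covered by Huang and Diallo, so that assignment is forced.
Picking the cheapest available tutor for each shift independently would cost £1010, but that ignores the shift limits.
An optimal schedule: Sep 16→Ferraro, Sep 17→Ferraro, Sep 18→Diallo+Andersen, Sep 19→Diallo, Sep 20→Diallo+Huang.
Total: 130 + 130 + 140 + 170 + 140 + 140 + 210 = £1060.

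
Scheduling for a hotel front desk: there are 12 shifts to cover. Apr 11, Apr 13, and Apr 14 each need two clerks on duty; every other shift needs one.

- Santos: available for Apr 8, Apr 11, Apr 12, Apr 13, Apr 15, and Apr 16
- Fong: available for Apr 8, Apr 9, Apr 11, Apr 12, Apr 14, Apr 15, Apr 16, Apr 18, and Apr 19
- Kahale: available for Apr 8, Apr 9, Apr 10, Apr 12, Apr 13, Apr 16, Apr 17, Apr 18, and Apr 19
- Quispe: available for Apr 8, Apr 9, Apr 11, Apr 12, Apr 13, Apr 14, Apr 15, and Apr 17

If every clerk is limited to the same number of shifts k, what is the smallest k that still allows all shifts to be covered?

4

With 4 clerks and 15 worker-slots to fill, someone must work at least ⌈15/4⌉ = 4 shifts, so k ≥ 4.
k = 4 works: Apr 8→Kahale, Apr 9→Fong, Apr 10→Kahale, Apr 11→Santos+Quispe, Apr 12→Quispe, Apr 13→Santos+Kahale, Apr 14→Fong+Quispe, Apr 15→Santos, Apr 16→Santos, Apr 17→Kahale, Apr 18→Fong, Apr 19→Fong.
Loads: Santos 4, Fong 4, Kahale 4, Quispe 3 — all ≤ 4.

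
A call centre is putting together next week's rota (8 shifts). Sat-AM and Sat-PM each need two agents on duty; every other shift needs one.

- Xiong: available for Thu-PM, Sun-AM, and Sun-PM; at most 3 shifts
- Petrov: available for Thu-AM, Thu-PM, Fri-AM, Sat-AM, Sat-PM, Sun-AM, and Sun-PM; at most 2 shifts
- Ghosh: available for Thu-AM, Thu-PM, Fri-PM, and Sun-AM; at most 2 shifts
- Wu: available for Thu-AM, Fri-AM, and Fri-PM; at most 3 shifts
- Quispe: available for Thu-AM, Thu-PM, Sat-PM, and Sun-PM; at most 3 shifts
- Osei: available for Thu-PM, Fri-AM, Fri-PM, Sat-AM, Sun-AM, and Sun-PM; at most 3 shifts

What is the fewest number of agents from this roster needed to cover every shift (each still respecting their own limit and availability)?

4

10 slots to fill and no one can take more than 3, so at least ⌈10/3⌉ = 4 agents are needed.
Xiong, Petrov, Quispe, and Osei alone can cover everything: Thu-AM→Quispe, Thu-PM→Xiong, Fri-AM→Osei, Fri-PM→Osei, Sat-AM→Petrov+Osei, Sat-PM→Petrov+Quispe, Sun-AM→Xiong, Sun-PM→Xiong.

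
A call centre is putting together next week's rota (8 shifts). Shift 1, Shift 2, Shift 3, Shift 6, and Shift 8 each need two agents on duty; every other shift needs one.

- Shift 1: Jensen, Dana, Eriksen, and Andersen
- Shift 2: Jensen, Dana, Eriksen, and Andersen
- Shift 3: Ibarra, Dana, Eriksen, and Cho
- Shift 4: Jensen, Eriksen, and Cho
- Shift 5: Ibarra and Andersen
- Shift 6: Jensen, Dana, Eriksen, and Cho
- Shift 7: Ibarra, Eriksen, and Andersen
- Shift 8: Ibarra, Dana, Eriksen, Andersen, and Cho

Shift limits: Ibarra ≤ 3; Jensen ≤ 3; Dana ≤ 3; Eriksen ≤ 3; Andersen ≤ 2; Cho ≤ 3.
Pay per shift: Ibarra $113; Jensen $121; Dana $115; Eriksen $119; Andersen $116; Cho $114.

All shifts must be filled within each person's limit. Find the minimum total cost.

Picking the cheapest available agent for each shift independently would cost $1485, but that ignores the shift limits.
An optimal schedule: Shift 1→Dana+Andersen, Shift 2→Dana+Andersen, Shift 3→Ibarra+Cho, Shift 4→Cho, Shift 5→Ibarra, Shift 6→Cho+Eriksen, Shift 7→Ibarra, Shift 8→Dana+Eriksen.
Total: 115 + 116 + 115 + 116 + 113 + 114 + 114 + 113 + 114 + 119 + 113 + 115 + 119 = $1496.

$1496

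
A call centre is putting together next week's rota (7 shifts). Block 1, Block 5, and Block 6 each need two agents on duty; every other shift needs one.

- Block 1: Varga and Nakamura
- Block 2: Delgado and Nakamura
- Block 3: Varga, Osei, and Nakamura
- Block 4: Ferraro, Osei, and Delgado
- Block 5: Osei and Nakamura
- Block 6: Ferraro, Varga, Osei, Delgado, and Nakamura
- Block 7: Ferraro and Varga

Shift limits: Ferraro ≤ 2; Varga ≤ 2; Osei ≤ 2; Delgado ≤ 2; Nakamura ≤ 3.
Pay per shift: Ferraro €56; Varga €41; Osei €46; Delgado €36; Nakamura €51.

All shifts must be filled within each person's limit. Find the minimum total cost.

Block 1 can only be covered by Varga and Nakamura, so that assignment is forced.
Block 5 can only be covered by Osei and Nakamura, so that assignment is forced.
Picking the cheapest available agent for each shift independently would cost €420, but that ignores the shift limits.
An optimal schedule: Block 1→Varga+Nakamura, Block 2→Delgado, Block 3→Osei, Block 4→Delgado, Block 5→Osei+Nakamura, Block 6→Nakamura+Ferraro, Block 7→Varga.
Total: 41 + 51 + 36 + 46 + 36 + 46 + 51 + 51 + 56 + 41 = €455.

€455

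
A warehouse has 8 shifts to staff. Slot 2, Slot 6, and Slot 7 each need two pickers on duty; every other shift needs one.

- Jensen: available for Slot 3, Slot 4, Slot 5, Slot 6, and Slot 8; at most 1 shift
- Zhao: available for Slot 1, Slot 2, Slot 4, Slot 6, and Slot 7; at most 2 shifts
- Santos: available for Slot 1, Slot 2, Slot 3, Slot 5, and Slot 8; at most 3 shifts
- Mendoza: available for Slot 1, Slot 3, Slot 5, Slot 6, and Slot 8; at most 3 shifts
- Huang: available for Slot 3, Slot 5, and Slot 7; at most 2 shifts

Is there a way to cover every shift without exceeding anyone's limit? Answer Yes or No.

Total capacity is 11 and 11 slots are needed, so capacity alone doesn't rule it out.
Shifts {Slot 2, Slot 4, Slot 6, Slot 7} need 7 worker-slots in total, but the pickers available for any of those shifts (Jensen, Zhao, Santos, Mendoza, and Huang) can supply at most 6 among them. So no valid schedule exists.

No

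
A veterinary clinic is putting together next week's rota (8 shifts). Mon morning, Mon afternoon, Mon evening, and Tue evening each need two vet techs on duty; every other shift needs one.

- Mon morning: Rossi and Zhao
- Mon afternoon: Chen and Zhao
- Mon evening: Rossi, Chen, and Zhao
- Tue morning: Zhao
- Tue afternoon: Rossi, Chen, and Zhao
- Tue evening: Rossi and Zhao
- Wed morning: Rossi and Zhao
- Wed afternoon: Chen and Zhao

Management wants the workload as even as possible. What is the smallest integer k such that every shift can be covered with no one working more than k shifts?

4

With 3 vet techs and 12 worker-slots to fill, someone must work at least ⌈12/3⌉ = 4 shifts, so k ≥ 4.
k = 4 works: Mon morning→Rossi+Zhao, Mon afternoon→Chen+Zhao, Mon evening→Rossi+Chen, Tue morning→Zhao, Tue afternoon→Chen, Tue evening→Rossi+Zhao, Wed morning→Rossi, Wed afternoon→Chen.
Loads: Rossi 4, Chen 4, Zhao 4 — all ≤ 4.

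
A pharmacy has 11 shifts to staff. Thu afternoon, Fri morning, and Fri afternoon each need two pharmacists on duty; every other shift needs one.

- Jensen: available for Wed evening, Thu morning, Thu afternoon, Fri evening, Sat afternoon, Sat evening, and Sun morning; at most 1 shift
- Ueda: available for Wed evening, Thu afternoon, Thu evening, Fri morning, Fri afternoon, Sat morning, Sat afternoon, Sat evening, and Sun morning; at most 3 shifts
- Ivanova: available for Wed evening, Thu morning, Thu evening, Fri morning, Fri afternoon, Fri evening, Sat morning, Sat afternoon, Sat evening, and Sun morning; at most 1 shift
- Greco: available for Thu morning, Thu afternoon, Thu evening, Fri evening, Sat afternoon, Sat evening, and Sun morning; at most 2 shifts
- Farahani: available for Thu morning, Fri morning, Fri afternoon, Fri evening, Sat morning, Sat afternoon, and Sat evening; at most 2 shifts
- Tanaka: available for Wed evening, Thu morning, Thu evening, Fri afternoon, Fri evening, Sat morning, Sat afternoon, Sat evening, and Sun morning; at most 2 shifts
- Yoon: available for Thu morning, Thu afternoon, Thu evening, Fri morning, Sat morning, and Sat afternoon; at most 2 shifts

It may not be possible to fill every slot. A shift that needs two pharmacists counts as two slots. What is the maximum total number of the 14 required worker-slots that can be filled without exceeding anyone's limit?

Total capacity across all pharmacists is 1+3+1+2+2+2+2 = 13, and 14 slots are needed, so at most 13 can be filled.
An assignment achieving 13: Wed evening→Jensen, Thu morning→Yoon, Thu afternoon→Ueda+Greco, Thu evening→Greco, Fri morning→Ueda+Ivanova, Fri afternoon→Ueda+Farahani, Fri evening→Farahani, Sat morning→Tanaka, Sat afternoon→Yoon, Sun morning→Tanaka.
Loads: Jensen 1/1, Ueda 3/3, Ivanova 1/1, Greco 2/2, Farahani 2/2, Tanaka 2/2, Yoon 2/2.

13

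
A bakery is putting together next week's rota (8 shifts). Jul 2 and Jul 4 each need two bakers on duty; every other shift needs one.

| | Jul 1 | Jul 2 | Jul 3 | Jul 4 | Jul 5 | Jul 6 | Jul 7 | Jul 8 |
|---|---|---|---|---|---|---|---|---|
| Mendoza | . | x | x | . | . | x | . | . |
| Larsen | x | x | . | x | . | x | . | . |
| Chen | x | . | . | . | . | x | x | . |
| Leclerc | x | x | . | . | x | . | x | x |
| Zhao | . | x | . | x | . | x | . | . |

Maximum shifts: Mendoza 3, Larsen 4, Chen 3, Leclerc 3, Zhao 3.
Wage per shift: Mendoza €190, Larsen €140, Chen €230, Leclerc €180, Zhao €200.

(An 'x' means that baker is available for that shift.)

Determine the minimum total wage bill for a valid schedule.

€1680

Jul 3 can only be covered by Mendoza, so that assignment is forced.
Jul 4 can only be covered by Larsen and Zhao, so that assignment is forced.
Jul 5 can only be covered by Leclerc, so that assignment is forced.
Picking the cheapest available baker for each shift independently would cost €1670, but that ignores the shift limits.
An optimal schedule: Jul 1→Larsen, Jul 2→Larsen+Mendoza, Jul 3→Mendoza, Jul 4→Larsen+Zhao, Jul 5→Leclerc, Jul 6→Larsen, Jul 7→Leclerc, Jul 8→Leclerc.
Total: 140 + 140 + 190 + 190 + 140 + 200 + 180 + 140 + 180 + 180 = €1680.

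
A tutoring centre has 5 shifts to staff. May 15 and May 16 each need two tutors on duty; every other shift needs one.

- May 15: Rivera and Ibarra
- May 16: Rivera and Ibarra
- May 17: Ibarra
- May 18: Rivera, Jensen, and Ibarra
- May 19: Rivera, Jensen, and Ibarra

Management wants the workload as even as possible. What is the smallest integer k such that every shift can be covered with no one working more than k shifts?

3

With 3 tutors and 7 worker-slots to fill, someone must work at least ⌈7/3⌉ = 3 shifts, so k ≥ 3.
k = 3 works: May 15→Rivera+Ibarra, May 16→Rivera+Ibarra, May 17→Ibarra, May 18→Rivera, May 19→Jensen.
Loads: Rivera 3, Jensen 1, Ibarra 3 — all ≤ 3.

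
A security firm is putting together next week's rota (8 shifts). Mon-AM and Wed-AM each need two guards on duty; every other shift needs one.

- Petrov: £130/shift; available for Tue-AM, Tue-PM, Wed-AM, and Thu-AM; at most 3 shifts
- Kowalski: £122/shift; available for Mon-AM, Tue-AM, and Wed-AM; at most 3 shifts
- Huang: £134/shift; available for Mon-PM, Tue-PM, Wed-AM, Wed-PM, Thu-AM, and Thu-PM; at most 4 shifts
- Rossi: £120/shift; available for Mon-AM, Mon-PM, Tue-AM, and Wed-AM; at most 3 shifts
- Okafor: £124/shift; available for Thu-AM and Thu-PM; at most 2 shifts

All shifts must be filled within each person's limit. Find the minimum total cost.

Mon-AM can only be covered by Kowalski and Rossi, so that assignment is forced.
Wed-PM can only be covered by Huang, so that assignment is forced.
Picking the cheapest available guard for each shift independently would cost £1236, but that ignores the shift limits.
An optimal schedule: Mon-AM→Rossi+Kowalski, Mon-PM→Rossi, Tue-AM→Kowalski, Tue-PM→Petrov, Wed-AM→Rossi+Kowalski, Wed-PM→Huang, Thu-AM→Okafor, Thu-PM→Okafor.
Total: 120 + 122 + 120 + 122 + 130 + 120 + 122 + 134 + 124 + 124 = £1238.

£1238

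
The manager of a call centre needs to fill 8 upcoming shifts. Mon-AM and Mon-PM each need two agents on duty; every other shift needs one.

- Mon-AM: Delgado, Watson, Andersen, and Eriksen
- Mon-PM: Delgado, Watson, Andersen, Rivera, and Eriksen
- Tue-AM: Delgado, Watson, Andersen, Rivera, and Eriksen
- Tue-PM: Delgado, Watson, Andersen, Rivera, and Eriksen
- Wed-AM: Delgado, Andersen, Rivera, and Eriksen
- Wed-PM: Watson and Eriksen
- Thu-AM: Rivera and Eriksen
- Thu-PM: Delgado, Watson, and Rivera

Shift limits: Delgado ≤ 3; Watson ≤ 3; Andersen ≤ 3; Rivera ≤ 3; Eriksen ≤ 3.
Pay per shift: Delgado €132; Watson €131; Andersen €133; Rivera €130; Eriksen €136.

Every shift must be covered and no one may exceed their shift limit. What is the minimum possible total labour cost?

€1312

Picking the cheapest available agent for each shift independently would cost €1305, but that ignores the shift limits.
An optimal schedule: Mon-AM→Watson+Delgado, Mon-PM→Delgado+Andersen, Tue-AM→Watson, Tue-PM→Delgado, Wed-AM→Rivera, Wed-PM→Watson, Thu-AM→Rivera, Thu-PM→Rivera.
Total: 131 + 132 + 132 + 133 + 131 + 132 + 130 + 131 + 130 + 130 = €1312.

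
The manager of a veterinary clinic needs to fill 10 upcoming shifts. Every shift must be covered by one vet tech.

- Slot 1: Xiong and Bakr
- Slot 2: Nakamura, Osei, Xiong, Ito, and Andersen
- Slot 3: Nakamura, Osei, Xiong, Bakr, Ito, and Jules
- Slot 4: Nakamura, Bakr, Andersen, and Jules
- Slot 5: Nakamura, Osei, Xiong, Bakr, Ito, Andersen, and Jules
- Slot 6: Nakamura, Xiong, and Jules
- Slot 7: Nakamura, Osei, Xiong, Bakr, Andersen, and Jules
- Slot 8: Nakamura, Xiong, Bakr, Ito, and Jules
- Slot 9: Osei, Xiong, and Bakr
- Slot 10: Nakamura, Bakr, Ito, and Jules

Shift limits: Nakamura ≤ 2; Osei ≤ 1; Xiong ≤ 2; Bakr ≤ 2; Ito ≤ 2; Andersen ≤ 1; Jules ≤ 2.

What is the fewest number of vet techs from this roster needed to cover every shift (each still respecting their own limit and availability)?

5

10 slots to fill and no one can take more than 2, so at least ⌈10/2⌉ = 5 vet techs are needed.
Nakamura, Xiong, Bakr, Ito, and Jules alone can cover everything: Slot 1→Xiong, Slot 2→Nakamura, Slot 3→Ito, Slot 4→Nakamura, Slot 5→Ito, Slot 6→Jules, Slot 7→Bakr, Slot 8→Jules, Slot 9→Xiong, Slot 10→Bakr.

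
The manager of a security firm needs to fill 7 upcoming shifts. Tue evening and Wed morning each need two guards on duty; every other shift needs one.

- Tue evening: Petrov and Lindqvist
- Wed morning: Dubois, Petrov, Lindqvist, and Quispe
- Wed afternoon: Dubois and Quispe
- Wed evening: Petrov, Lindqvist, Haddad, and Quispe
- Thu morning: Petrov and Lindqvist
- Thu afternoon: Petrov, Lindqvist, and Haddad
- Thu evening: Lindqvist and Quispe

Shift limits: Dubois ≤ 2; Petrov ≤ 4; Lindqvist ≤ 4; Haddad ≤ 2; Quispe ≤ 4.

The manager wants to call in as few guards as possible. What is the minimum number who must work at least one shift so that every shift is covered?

9 slots to fill and no one can take more than 4, so at least ⌈9/4⌉ = 3 guards are needed.
Dubois, Petrov, and Lindqvist alone can cover everything: Tue evening→Petrov+Lindqvist, Wed morning→Dubois+Lindqvist, Wed afternoon→Dubois, Wed evening→Petrov, Thu morning→Petrov, Thu afternoon→Petrov, Thu evening→Lindqvist.

3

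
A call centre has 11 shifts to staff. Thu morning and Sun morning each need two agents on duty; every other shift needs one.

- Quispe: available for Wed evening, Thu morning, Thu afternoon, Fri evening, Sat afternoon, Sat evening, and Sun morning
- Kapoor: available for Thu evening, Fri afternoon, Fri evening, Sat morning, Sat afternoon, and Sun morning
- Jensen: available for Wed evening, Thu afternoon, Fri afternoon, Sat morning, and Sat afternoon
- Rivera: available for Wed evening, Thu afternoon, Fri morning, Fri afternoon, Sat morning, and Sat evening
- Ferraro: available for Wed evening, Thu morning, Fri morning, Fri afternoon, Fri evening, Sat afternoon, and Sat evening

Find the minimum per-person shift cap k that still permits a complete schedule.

With 5 agents and 13 worker-slots to fill, someone must work at least ⌈13/5⌉ = 3 shifts, so k ≥ 3.
k = 3 works: Wed evening→Jensen, Thu morning→Quispe+Ferraro, Thu afternoon→Quispe, Thu evening→Kapoor, Fri morning→Rivera, Fri afternoon→Jensen, Fri evening→Kapoor, Sat morning→Jensen, Sat afternoon→Ferraro, Sat evening→Rivera, Sun morning→Quispe+Kapoor.
Loads: Quispe 3, Kapoor 3, Jensen 3, Rivera 2, Ferraro 2 — all ≤ 3.

3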